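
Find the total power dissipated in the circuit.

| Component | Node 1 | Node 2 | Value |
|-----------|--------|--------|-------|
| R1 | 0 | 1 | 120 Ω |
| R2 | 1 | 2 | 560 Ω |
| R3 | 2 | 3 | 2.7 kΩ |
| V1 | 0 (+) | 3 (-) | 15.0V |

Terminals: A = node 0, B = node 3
Nodal analysis, taking node 3 as the 0 V reference.
Source V1 fixes V_0 = 15 V.
KCL at each unknown node (sum of currents leaving = 0; resistances in Ω):
  Node 1: (V_1 - 15)/120 + (V_1 - V_2)/560 = 0
  Node 2: (V_2 - V_1)/560 + (V_2 - 0)/2700 = 0
Collecting terms (coefficients in siemens):
  0.01012·V_1 - 0.001786·V_2 = 0.125
  0.002156·V_2 - 0.001786·V_1 = 0
Determinant D = (0.01012)(0.002156) - (-0.001786)(-0.001786) = 0.00001863
V_1 = [(0.125)(0.002156) - (-0.001786)(0)]/D = 14.47 V
V_2 = [(0.01012)(0) - (0.125)(-0.001786)]/D = 11.98 V
Power in each resistor, P = (ΔV)²/R:
  P_R1 = (15 - 14.47)²/120 = 0.002363 W
  P_R2 = (14.47 - 11.98)²/560 = 0.01103 W
  P_R3 = (11.98 - 0)²/2700 = 0.05318 W
P_total = P_R1 + P_R2 + P_R3 = 0.06657 W

Final answer: 0.06657 W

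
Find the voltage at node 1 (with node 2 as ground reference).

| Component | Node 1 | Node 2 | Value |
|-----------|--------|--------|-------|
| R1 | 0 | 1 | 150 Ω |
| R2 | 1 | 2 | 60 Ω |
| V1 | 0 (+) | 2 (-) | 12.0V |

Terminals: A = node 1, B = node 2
Nodal analysis, taking node 2 as the 0 V reference.
Source V1 fixes V_0 = 12 V.
KCL at each unknown node (sum of currents leaving = 0; resistances in Ω):
  Node 1: (V_1 - 12)/150 + (V_1 - 0)/60 = 0
Collecting terms: 0.02333 × V_1 = 0.08  =>  V_1 = 3.429 V
The requested potential is V_1 = 3.429 V.

Final answer: V_1 = 3.429 V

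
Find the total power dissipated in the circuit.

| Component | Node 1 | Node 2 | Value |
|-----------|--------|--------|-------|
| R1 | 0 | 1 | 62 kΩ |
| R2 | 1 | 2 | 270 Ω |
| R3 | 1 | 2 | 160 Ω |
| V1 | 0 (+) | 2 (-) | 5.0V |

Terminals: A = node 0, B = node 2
Nodal analysis, taking node 2 as the 0 V reference.
Source V1 fixes V_0 = 5 V.
KCL at each unknown node (sum of currents leaving = 0; resistances in Ω):
  Node 1: (V_1 - 5)/62000 + (V_1 - 0)/270 + (V_1 - 0)/160 = 0
Collecting terms: 0.00997 × V_1 = 0.00008065  =>  V_1 = 0.008089 V
Power in each resistor, P = (ΔV)²/R:
  P_R1 = (5 - 0.008089)²/62000 = 0.0004019 W
  P_R2 = (0.008089 - 0)²/270 = 0.0000002423 W
  P_R3 = (0.008089 - 0)²/160 = 0.0000004089 W
P_total = P_R1 + P_R2 + P_R3 = 0.0004026 W

Final answer: 0.0004026 W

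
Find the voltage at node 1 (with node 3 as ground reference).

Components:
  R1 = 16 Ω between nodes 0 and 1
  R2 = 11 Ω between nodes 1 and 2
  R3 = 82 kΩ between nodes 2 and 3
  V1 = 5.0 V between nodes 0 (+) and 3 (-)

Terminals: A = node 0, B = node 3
Nodal analysis, taking node 3 as the 0 V reference.
Source V1 fixes V_0 = 5 V.
KCL at each unknown node (sum of currents leaving = 0; resistances in Ω):
  Node 1: (V_1 - 5)/16 + (V_1 - V_2)/11 = 0
  Node 2: (V_2 - V_1)/11 + (V_2 - 0)/82000 = 0
Collecting terms (coefficients in siemens):
  0.1534·V_1 - 0.09091·V_2 = 0.3125
  0.09092·V_2 - 0.09091·V_1 = 0
Determinant D = (0.1534)(0.09092) - (-0.09091)(-0.09091) = 0.005684
V_1 = [(0.3125)(0.09092) - (-0.09091)(0)]/D = 4.999 V
V_2 = [(0.1534)(0) - (0.3125)(-0.09091)]/D = 4.998 V
The requested potential is V_1 = 4.999 V.

Final answer: V_1 = 4.999 V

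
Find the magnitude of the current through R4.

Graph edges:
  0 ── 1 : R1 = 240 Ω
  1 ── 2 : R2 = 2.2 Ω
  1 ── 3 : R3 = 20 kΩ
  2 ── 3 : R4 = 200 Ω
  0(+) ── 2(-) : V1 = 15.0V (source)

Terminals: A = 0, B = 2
Nodal analysis, taking node 2 as the 0 V reference.
Source V1 fixes V_0 = 15 V.
KCL at each unknown node (sum of currents leaving = 0; resistances in Ω):
  Node 1: (V_1 - 15)/240 + (V_1 - 0)/2.2 + (V_1 - V_3)/20000 = 0
  Node 3: (V_3 - V_1)/20000 + (V_3 - 0)/200 = 0
Collecting terms (coefficients in siemens):
  0.4588·V_1 - 0.00005·V_3 = 0.0625
  0.00505·V_3 - 0.00005·V_1 = 0
Determinant D = (0.4588)(0.00505) - (-0.00005)(-0.00005) = 0.002317
V_1 = [(0.0625)(0.00505) - (-0.00005)(0)]/D = 0.1362 V
V_3 = [(0.4588)(0) - (0.0625)(-0.00005)]/D = 0.001349 V
I_R4 = (V_2 - V_3)/R4 = (0 - 0.001349)/200 = -0.000006744 A
|I_R4| = 0.000006744 A

Final answer: |I_R4| = 6.744e-06 A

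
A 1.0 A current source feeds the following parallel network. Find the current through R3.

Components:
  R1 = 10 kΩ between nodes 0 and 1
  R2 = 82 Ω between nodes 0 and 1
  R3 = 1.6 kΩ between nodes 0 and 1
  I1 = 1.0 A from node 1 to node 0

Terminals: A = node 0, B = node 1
All resistors sit directly between nodes 0 and 1, so they are in parallel and share one voltage V; the full source current 1 A splits among them.
1/R_par = 1/10000 + 1/82 + 1/1600 = 0.01292 S  =>  R_par = 77.4 Ω
V = I × R_par = 1 × 77.4 = 77.4 V
I_R3 = V/R3 = 77.4/1600 = 0.04837 A

Final answer: 0.04837 A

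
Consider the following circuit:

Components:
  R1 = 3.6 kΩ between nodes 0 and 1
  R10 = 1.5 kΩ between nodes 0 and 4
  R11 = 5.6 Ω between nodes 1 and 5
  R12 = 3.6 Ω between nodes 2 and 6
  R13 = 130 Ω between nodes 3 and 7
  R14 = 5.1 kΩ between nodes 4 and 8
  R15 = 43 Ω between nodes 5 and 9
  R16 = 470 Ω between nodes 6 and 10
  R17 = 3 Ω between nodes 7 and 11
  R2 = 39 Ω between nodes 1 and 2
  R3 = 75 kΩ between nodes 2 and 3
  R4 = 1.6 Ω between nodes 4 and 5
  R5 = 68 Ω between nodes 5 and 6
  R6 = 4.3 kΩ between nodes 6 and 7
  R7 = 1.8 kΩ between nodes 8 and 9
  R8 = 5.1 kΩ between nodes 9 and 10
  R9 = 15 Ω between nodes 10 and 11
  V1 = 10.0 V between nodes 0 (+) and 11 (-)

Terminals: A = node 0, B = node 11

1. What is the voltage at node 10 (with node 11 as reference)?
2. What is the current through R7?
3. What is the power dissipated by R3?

Nodal analysis, taking node 11 as the 0 V reference.
Source V1 fixes V_0 = 10 V.
KCL at each unknown node (sum of currents leaving = 0; resistances in Ω):
  Node 1: (V_1 - 10)/3600 + (V_1 - V_2)/39 + (V_1 - V_5)/5.6 = 0
  Node 2: (V_2 - V_1)/39 + (V_2 - V_3)/75000 + (V_2 - V_6)/3.6 = 0
  Node 3: (V_3 - V_2)/75000 + (V_3 - V_7)/130 = 0
  Node 4: (V_4 - V_5)/1.6 + (V_4 - 10)/1500 + (V_4 - V_8)/5100 = 0
  Node 5: (V_5 - V_4)/1.6 + (V_5 - V_6)/68 + (V_5 - V_1)/5.6 + (V_5 - V_9)/43 = 0
  Node 6: (V_6 - V_5)/68 + (V_6 - V_7)/4300 + (V_6 - V_2)/3.6 + (V_6 - V_10)/470 = 0
  Node 7: (V_7 - V_6)/4300 + (V_7 - V_3)/130 + (V_7 - 0)/3 = 0
  Node 8: (V_8 - V_9)/1800 + (V_8 - V_4)/5100 = 0
  Node 9: (V_9 - V_8)/1800 + (V_9 - V_10)/5100 + (V_9 - V_5)/43 = 0
  Node 10: (V_10 - V_9)/5100 + (V_10 - 0)/15 + (V_10 - V_6)/470 = 0
Collecting terms (coefficients in siemens):
  0.2045·V_1 - 0.02564·V_2 - 0.1786·V_5 = 0.002778
  0.3034·V_2 - 0.02564·V_1 - 0.00001333·V_3 - 0.2778·V_6 = 0
  0.007706·V_3 - 0.00001333·V_2 - 0.007692·V_7 = 0
  0.6259·V_4 - 0.625·V_5 - 0.0001961·V_8 = 0.006667
  0.8415·V_5 - 0.1786·V_1 - 0.625·V_4 - 0.01471·V_6 - 0.02326·V_9 = 0
  0.2948·V_6 - 0.2778·V_2 - 0.01471·V_5 - 0.0002326·V_7 - 0.002128·V_10 = 0
  0.3413·V_7 - 0.007692·V_3 - 0.0002326·V_6 = 0
  0.0007516·V_8 - 0.0001961·V_4 - 0.0005556·V_9 = 0
  0.02401·V_9 - 0.02326·V_5 - 0.0005556·V_8 - 0.0001961·V_10 = 0
  0.06899·V_10 - 0.002128·V_6 - 0.0001961·V_9 = 0
Solving these 10 simultaneous equations (Gaussian elimination) gives:
  V_1 = 2.853 V, V_2 = 2.707 V, V_3 = 0.006667 V, V_4 = 2.87 V
  V_5 = 2.862 V, V_6 = 2.694 V, V_7 = 0.001986 V, V_8 = 2.847 V
  V_9 = 2.839 V, V_10 = 0.09115 V
Part 1:
  Read off the nodal solution: V_10 = 0.09115 V
Part 2:
  I_R7 = (V_8 - V_9)/R7 = (2.847 - 2.839)/1800 = 0.000004432 A
  Magnitude: I_R7 = 0.000004432 A
Part 3:
  I_R3 = (V_2 - V_3)/R3 = (2.707 - 0.006667)/75000 = 0.00003601 A
  P_R3 = I_R3² × R3 = (0.00003601)² × 75000 = 0.00009724 W

Final answers:
1. V_10 = 0.09115 V
2. I_R7 = 4.432e-06 A
3. P_R3 = 9.724e-05 W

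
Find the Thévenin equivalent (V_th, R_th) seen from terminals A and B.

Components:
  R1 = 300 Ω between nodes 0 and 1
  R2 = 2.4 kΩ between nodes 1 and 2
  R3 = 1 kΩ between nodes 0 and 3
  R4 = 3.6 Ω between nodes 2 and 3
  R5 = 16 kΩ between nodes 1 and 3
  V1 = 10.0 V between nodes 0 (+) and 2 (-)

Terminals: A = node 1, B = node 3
Step 1 — V_th is the open-circuit voltage V_A - V_B (nothing connected across the terminals).
Nodal analysis, taking node 2 as the 0 V reference.
Source V1 fixes V_0 = 10 V.
KCL at each unknown node (sum of currents leaving = 0; resistances in Ω):
  Node 1: (V_1 - 10)/300 + (V_1 - 0)/2400 + (V_1 - V_3)/16000 = 0
  Node 3: (V_3 - 10)/1000 + (V_3 - 0)/3.6 + (V_3 - V_1)/16000 = 0
Collecting terms (coefficients in siemens):
  0.003813·V_1 - 0.0000625·V_3 = 0.03333
  0.2788·V_3 - 0.0000625·V_1 = 0.01
Determinant D = (0.003813)(0.2788) - (-0.0000625)(-0.0000625) = 0.001063
V_1 = [(0.03333)(0.2788) - (-0.0000625)(0.01)]/D = 8.744 V
V_3 = [(0.003813)(0.01) - (0.03333)(-0.0000625)]/D = 0.03782 V
V_th = V_1 - V_3 = 8.744 - 0.03782 = 8.706 V
Step 2 — R_th: zero the source — replace V1 by a short circuit (node 2 merges into node 0) — and find the resistance seen between A (node 1) and B (node 3).
Reduce the network between node 1 (A) and node 3 (B) by series/parallel combination:
  Rp1 = R1 ‖ R2 (parallel, both between nodes 0 and 1) = 1/(1/300 + 1/2400) = 266.7 Ω
  Rp2 = R3 ‖ R4 (parallel, both between nodes 0 and 3) = 1/(1/1000 + 1/3.6) = 3.587 Ω
  Rs1 = Rp1 + Rp2 (series, joined only at node 0) = 266.7 + 3.587 = 270.3 Ω
  Rp3 = R5 ‖ Rs1 (parallel, both between nodes 1 and 3) = 1/(1/16000 + 1/270.3) = 265.8 Ω
R_th = 265.8 Ω

Final answer: V_th = 8.706 V, R_th = 265.8 Ω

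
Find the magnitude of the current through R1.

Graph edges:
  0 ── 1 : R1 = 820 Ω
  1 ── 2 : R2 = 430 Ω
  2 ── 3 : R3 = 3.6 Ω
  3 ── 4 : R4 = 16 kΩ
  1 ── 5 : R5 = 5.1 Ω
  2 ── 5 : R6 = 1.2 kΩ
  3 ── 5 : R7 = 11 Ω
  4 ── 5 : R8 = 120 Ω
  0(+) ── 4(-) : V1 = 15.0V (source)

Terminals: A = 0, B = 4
Nodal analysis, taking node 4 as the 0 V reference.
Source V1 fixes V_0 = 15 V.
KCL at each unknown node (sum of currents leaving = 0; resistances in Ω):
  Node 1: (V_1 - 15)/820 + (V_1 - V_2)/430 + (V_1 - V_5)/5.1 = 0
  Node 2: (V_2 - V_1)/430 + (V_2 - V_3)/3.6 + (V_2 - V_5)/1200 = 0
  Node 3: (V_3 - V_2)/3.6 + (V_3 - 0)/16000 + (V_3 - V_5)/11 = 0
  Node 5: (V_5 - V_1)/5.1 + (V_5 - V_2)/1200 + (V_5 - V_3)/11 + (V_5 - 0)/120 = 0
Collecting terms (coefficients in siemens):
  0.1996·V_1 - 0.002326·V_2 - 0.1961·V_5 = 0.01829
  0.2809·V_2 - 0.002326·V_1 - 0.2778·V_3 - 0.0008333·V_5 = 0
  0.3687·V_3 - 0.2778·V_2 - 0.09091·V_5 = 0
  0.2962·V_5 - 0.1961·V_1 - 0.0008333·V_2 - 0.09091·V_3 = 0
Solving these 4 simultaneous equations (Gaussian elimination) gives:
  V_1 = 1.972 V, V_2 = 1.894 V, V_3 = 1.893 V, V_5 = 1.892 V
I_R1 = (V_0 - V_1)/R1 = (15 - 1.972)/820 = 0.01589 A
|I_R1| = 0.01589 A

Final answer: |I_R1| = 0.01589 A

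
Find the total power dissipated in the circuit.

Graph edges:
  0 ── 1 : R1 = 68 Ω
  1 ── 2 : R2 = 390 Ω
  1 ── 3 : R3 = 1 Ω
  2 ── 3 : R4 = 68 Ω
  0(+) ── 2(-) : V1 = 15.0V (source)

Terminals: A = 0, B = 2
Nodal analysis, taking node 2 as the 0 V reference.
Source V1 fixes V_0 = 15 V.
KCL at each unknown node (sum of currents leaving = 0; resistances in Ω):
  Node 1: (V_1 - 15)/68 + (V_1 - 0)/390 + (V_1 - V_3)/1 = 0
  Node 3: (V_3 - V_1)/1 + (V_3 - 0)/68 = 0
Collecting terms (coefficients in siemens):
  1.017·V_1 - 1·V_3 = 0.2206
  1.015·V_3 - 1·V_1 = 0
Determinant D = (1.017)(1.015) - (-1)(-1) = 0.03223
V_1 = [(0.2206)(1.015) - (-1)(0)]/D = 6.945 V
V_3 = [(1.017)(0) - (0.2206)(-1)]/D = 6.844 V
Power in each resistor, P = (ΔV)²/R:
  P_R1 = (15 - 6.945)²/68 = 0.9542 W
  P_R2 = (6.945 - 0)²/390 = 0.1237 W
  P_R3 = (6.945 - 6.844)²/1 = 0.01013 W
  P_R4 = (0 - 6.844)²/68 = 0.6889 W
P_total = P_R1 + P_R2 + P_R3 + P_R4 = 1.777 W

Final answer: 1.777 W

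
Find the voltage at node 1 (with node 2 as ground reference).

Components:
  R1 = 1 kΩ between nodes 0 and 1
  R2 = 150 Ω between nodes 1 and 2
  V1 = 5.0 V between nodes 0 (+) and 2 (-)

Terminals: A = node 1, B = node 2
Nodal analysis, taking node 2 as the 0 V reference.
Source V1 fixes V_0 = 5 V.
KCL at each unknown node (sum of currents leaving = 0; resistances in Ω):
  Node 1: (V_1 - 5)/1000 + (V_1 - 0)/150 = 0
Collecting terms: 0.007667 × V_1 = 0.005  =>  V_1 = 0.6522 V
The requested potential is V_1 = 0.6522 V.

Final answer: V_1 = 0.6522 V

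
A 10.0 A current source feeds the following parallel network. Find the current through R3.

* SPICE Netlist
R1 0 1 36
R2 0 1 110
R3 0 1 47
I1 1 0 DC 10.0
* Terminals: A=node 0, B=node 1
All resistors sit directly between nodes 0 and 1, so they are in parallel and share one voltage V; the full source current 10 A splits among them.
1/R_par = 1/36 + 1/110 + 1/47 = 0.05815 S  =>  R_par = 17.2 Ω
V = I × R_par = 10 × 17.2 = 172 V
I_R3 = V/R3 = 172/47 = 3.659 A

Final answer: 3.659 A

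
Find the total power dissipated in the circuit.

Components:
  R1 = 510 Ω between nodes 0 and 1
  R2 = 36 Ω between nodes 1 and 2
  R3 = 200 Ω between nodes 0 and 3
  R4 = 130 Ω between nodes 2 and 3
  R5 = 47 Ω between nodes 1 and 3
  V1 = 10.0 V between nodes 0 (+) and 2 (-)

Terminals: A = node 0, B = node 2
Nodal analysis, taking node 2 as the 0 V reference.
Source V1 fixes V_0 = 10 V.
KCL at each unknown node (sum of currents leaving = 0; resistances in Ω):
  Node 1: (V_1 - 10)/510 + (V_1 - 0)/36 + (V_1 - V_3)/47 = 0
  Node 3: (V_3 - 10)/200 + (V_3 - 0)/130 + (V_3 - V_1)/47 = 0
Collecting terms (coefficients in siemens):
  0.05102·V_1 - 0.02128·V_3 = 0.01961
  0.03397·V_3 - 0.02128·V_1 = 0.05
Determinant D = (0.05102)(0.03397) - (-0.02128)(-0.02128) = 0.00128
V_1 = [(0.01961)(0.03397) - (-0.02128)(0.05)]/D = 1.351 V
V_3 = [(0.05102)(0.05) - (0.01961)(-0.02128)]/D = 2.318 V
Power in each resistor, P = (ΔV)²/R:
  P_R1 = (10 - 1.351)²/510 = 0.1467 W
  P_R2 = (1.351 - 0)²/36 = 0.05072 W
  P_R3 = (10 - 2.318)²/200 = 0.295 W
  P_R4 = (0 - 2.318)²/130 = 0.04134 W
  P_R5 = (1.351 - 2.318)²/47 = 0.0199 W
P_total = P_R1 + P_R2 + P_R3 + P_R4 + P_R5 = 0.5537 W

Final answer: 0.5537 W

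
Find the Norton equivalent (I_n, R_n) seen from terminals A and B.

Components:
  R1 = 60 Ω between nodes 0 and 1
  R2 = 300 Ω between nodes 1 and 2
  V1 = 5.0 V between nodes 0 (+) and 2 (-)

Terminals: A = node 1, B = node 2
Find the Thévenin equivalent first; then I_n = V_th/R_th and R_n = R_th.
Step 1 — V_th is the open-circuit voltage V_A - V_B (nothing connected across the terminals).
Nodal analysis, taking node 2 as the 0 V reference.
Source V1 fixes V_0 = 5 V.
KCL at each unknown node (sum of currents leaving = 0; resistances in Ω):
  Node 1: (V_1 - 5)/60 + (V_1 - 0)/300 = 0
Collecting terms: 0.02 × V_1 = 0.08333  =>  V_1 = 4.167 V
V_th = V_1 - V_2 = 4.167 - 0 = 4.167 V
Step 2 — R_th: zero the source — replace V1 by a short circuit (node 2 merges into node 0) — and find the resistance seen between A (node 1) and B (node 0).
Reduce the network between node 1 (A) and node 0 (B) by series/parallel combination:
  Rp1 = R1 ‖ R2 (parallel, both between nodes 0 and 1) = 1/(1/60 + 1/300) = 50 Ω
R_th = 50 Ω
I_n = V_th/R_th = 4.167/50 = 0.08333 A, and R_n = R_th = 50 Ω

Final answer: I_n = 0.08333 A, R_n = 50 Ω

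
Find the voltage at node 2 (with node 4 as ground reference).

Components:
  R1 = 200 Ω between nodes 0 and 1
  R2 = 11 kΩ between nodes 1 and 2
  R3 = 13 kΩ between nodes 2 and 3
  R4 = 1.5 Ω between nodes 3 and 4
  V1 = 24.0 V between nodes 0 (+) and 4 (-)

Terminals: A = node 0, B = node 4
Nodal analysis, taking node 4 as the 0 V reference.
Source V1 fixes V_0 = 24 V.
KCL at each unknown node (sum of currents leaving = 0; resistances in Ω):
  Node 1: (V_1 - 24)/200 + (V_1 - V_2)/11000 = 0
  Node 2: (V_2 - V_1)/11000 + (V_2 - V_3)/13000 = 0
  Node 3: (V_3 - V_2)/13000 + (V_3 - 0)/1.5 = 0
Collecting terms (coefficients in siemens):
  0.005091·V_1 - 0.00009091·V_2 = 0.12
  0.0001678·V_2 - 0.00009091·V_1 - 0.00007692·V_3 = 0
  0.6667·V_3 - 0.00007692·V_2 = 0
Solving these 3 simultaneous equations (Gaussian elimination) gives:
  V_1 = 23.8 V, V_2 = 12.89 V, V_3 = 0.001488 V
The requested potential is V_2 = 12.89 V.

Final answer: V_2 = 12.89 V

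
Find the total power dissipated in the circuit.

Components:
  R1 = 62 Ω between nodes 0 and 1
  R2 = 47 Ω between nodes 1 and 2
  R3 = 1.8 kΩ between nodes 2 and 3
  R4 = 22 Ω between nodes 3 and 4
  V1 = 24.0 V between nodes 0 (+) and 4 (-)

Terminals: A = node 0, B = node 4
Nodal analysis, taking node 4 as the 0 V reference.
Source V1 fixes V_0 = 24 V.
KCL at each unknown node (sum of currents leaving = 0; resistances in Ω):
  Node 1: (V_1 - 24)/62 + (V_1 - V_2)/47 = 0
  Node 2: (V_2 - V_1)/47 + (V_2 - V_3)/1800 = 0
  Node 3: (V_3 - V_2)/1800 + (V_3 - 0)/22 = 0
Collecting terms (coefficients in siemens):
  0.03741·V_1 - 0.02128·V_2 = 0.3871
  0.02183·V_2 - 0.02128·V_1 - 0.0005556·V_3 = 0
  0.04601·V_3 - 0.0005556·V_2 = 0
Solving these 3 simultaneous equations (Gaussian elimination) gives:
  V_1 = 23.23 V, V_2 = 22.65 V, V_3 = 0.2734 V
Power in each resistor, P = (ΔV)²/R:
  P_R1 = (24 - 23.23)²/62 = 0.009577 W
  P_R2 = (23.23 - 22.65)²/47 = 0.00726 W
  P_R3 = (22.65 - 0.2734)²/1800 = 0.2781 W
  P_R4 = (0.2734 - 0)²/22 = 0.003398 W
P_total = P_R1 + P_R2 + P_R3 + P_R4 = 0.2983 W

Final answer: 0.2983 W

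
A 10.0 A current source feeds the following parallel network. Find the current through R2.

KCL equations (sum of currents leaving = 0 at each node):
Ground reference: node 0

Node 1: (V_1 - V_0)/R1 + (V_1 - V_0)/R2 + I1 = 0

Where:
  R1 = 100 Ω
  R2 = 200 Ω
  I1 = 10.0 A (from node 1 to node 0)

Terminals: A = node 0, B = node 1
All resistors sit directly between nodes 0 and 1, so they are in parallel and share one voltage V; the full source current 10 A splits among them.
1/R_par = 1/100 + 1/200 = 0.015 S  =>  R_par = 66.67 Ω
V = I × R_par = 10 × 66.67 = 666.7 V
I_R2 = V/R2 = 666.7/200 = 3.333 A

Final answer: 3.333 A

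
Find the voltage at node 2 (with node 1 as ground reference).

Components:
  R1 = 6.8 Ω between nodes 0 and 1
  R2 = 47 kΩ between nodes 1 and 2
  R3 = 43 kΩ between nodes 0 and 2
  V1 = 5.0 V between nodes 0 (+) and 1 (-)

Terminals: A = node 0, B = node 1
Nodal analysis, taking node 1 as the 0 V reference.
Source V1 fixes V_0 = 5 V.
KCL at each unknown node (sum of currents leaving = 0; resistances in Ω):
  Node 2: (V_2 - 0)/47000 + (V_2 - 5)/43000 = 0
Collecting terms: 0.00004453 × V_2 = 0.0001163  =>  V_2 = 2.611 V
The requested potential is V_2 = 2.611 V.

Final answer: V_2 = 2.611 V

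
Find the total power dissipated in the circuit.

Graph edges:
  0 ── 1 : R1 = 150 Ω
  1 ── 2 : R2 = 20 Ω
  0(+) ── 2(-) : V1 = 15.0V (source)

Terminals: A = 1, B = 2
Nodal analysis, taking node 2 as the 0 V reference.
Source V1 fixes V_0 = 15 V.
KCL at each unknown node (sum of currents leaving = 0; resistances in Ω):
  Node 1: (V_1 - 15)/150 + (V_1 - 0)/20 = 0
Collecting terms: 0.05667 × V_1 = 0.1  =>  V_1 = 1.765 V
Power in each resistor, P = (ΔV)²/R:
  P_R1 = (15 - 1.765)²/150 = 1.168 W
  P_R2 = (1.765 - 0)²/20 = 0.1557 W
P_total = P_R1 + P_R2 = 1.324 W

Final answer: 1.324 W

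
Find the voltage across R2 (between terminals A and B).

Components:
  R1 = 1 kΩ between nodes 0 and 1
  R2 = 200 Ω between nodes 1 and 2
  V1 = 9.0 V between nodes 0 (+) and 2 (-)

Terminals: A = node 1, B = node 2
R1 and R2 are in series across V1 (node 0 → node 1 → node 2), and the output A–B is taken across R2, so this is a voltage divider.
Series current: I = V1/(R1 + R2) = 9/(1000 + 200) = 9/1200 = 0.0075 A
V_R2 = I × R2 = V1 × R2/(R1 + R2) = 9 × 200/1200 = 1.5 V

Final answer: 1.5 V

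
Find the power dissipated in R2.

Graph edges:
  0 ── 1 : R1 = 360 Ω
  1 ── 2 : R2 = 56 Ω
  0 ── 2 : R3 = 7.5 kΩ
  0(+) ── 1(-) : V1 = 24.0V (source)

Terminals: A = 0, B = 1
Nodal analysis, taking node 1 as the 0 V reference.
Source V1 fixes V_0 = 24 V.
KCL at each unknown node (sum of currents leaving = 0; resistances in Ω):
  Node 2: (V_2 - 0)/56 + (V_2 - 24)/7500 = 0
Collecting terms: 0.01799 × V_2 = 0.0032  =>  V_2 = 0.1779 V
I_R2 = (V_1 - V_2)/R2 = (0 - 0.1779)/56 = -0.003176 A
P_R2 = I_R2² × R2 = (-0.003176)² × 56 = 0.000565 W

Final answer: 0.000565 W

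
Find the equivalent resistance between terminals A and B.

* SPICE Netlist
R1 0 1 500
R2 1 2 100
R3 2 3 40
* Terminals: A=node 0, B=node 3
Reduce the network between node 0 (A) and node 3 (B) by series/parallel combination:
  Rs1 = R1 + R2 (series, joined only at node 1) = 500 + 100 = 600 Ω
  Rs2 = R3 + Rs1 (series, joined only at node 2) = 40 + 600 = 640 Ω
R_eq = 640 Ω

Final answer: 640 Ω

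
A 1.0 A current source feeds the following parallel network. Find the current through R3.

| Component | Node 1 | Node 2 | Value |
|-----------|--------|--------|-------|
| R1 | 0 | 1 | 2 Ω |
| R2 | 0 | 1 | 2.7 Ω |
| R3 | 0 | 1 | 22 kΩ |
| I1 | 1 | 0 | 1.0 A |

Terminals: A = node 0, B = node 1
All resistors sit directly between nodes 0 and 1, so they are in parallel and share one voltage V; the full source current 1 A splits among them.
1/R_par = 1/2 + 1/2.7 + 1/22000 = 0.8704 S  =>  R_par = 1.149 Ω
V = I × R_par = 1 × 1.149 = 1.149 V
I_R3 = V/R3 = 1.149/22000 = 0.00005222 A

Final answer: 5.222e-05 A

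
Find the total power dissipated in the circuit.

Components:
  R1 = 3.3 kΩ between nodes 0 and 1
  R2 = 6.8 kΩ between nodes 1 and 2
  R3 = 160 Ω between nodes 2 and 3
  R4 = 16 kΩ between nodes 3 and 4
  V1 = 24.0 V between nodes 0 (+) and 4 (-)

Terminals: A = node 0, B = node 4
Nodal analysis, taking node 4 as the 0 V reference.
Source V1 fixes V_0 = 24 V.
KCL at each unknown node (sum of currents leaving = 0; resistances in Ω):
  Node 1: (V_1 - 24)/3300 + (V_1 - V_2)/6800 = 0
  Node 2: (V_2 - V_1)/6800 + (V_2 - V_3)/160 = 0
  Node 3: (V_3 - V_2)/160 + (V_3 - 0)/16000 = 0
Collecting terms (coefficients in siemens):
  0.0004501·V_1 - 0.0001471·V_2 = 0.007273
  0.006397·V_2 - 0.0001471·V_1 - 0.00625·V_3 = 0
  0.006313·V_3 - 0.00625·V_2 = 0
Solving these 3 simultaneous equations (Gaussian elimination) gives:
  V_1 = 20.98 V, V_2 = 14.77 V, V_3 = 14.62 V
Power in each resistor, P = (ΔV)²/R:
  P_R1 = (24 - 20.98)²/3300 = 0.002756 W
  P_R2 = (20.98 - 14.77)²/6800 = 0.00568 W
  P_R3 = (14.77 - 14.62)²/160 = 0.0001336 W
  P_R4 = (14.62 - 0)²/16000 = 0.01336 W
P_total = P_R1 + P_R2 + P_R3 + P_R4 = 0.02193 W

Final answer: 0.02193 W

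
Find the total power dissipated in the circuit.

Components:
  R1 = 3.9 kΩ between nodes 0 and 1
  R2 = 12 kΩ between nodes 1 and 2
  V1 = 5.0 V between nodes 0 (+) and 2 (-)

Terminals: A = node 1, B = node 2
Nodal analysis, taking node 2 as the 0 V reference.
Source V1 fixes V_0 = 5 V.
KCL at each unknown node (sum of currents leaving = 0; resistances in Ω):
  Node 1: (V_1 - 5)/3900 + (V_1 - 0)/12000 = 0
Collecting terms: 0.0003397 × V_1 = 0.001282  =>  V_1 = 3.774 V
Power in each resistor, P = (ΔV)²/R:
  P_R1 = (5 - 3.774)²/3900 = 0.0003857 W
  P_R2 = (3.774 - 0)²/12000 = 0.001187 W
P_total = P_R1 + P_R2 = 0.001572 W

Final answer: 0.001572 W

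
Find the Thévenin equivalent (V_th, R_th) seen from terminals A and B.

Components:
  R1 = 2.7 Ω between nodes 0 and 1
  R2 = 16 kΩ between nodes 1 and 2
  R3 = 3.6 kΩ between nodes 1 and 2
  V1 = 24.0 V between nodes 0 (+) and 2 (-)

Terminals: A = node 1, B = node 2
Step 1 — V_th is the open-circuit voltage V_A - V_B (nothing connected across the terminals).
Nodal analysis, taking node 2 as the 0 V reference.
Source V1 fixes V_0 = 24 V.
KCL at each unknown node (sum of currents leaving = 0; resistances in Ω):
  Node 1: (V_1 - 24)/2.7 + (V_1 - 0)/16000 + (V_1 - 0)/3600 = 0
Collecting terms: 0.3707 × V_1 = 8.889  =>  V_1 = 23.98 V
V_th = V_1 - V_2 = 23.98 - 0 = 23.98 V
Step 2 — R_th: zero the source — replace V1 by a short circuit (node 2 merges into node 0) — and find the resistance seen between A (node 1) and B (node 0).
Reduce the network between node 1 (A) and node 0 (B) by series/parallel combination:
  Rp1 = R1 ‖ R2 ‖ R3 (parallel, all between nodes 0 and 1) = 1/(1/2.7 + 1/16000 + 1/3600) = 2.698 Ω
R_th = 2.698 Ω

Final answer: V_th = 23.98 V, R_th = 2.698 Ω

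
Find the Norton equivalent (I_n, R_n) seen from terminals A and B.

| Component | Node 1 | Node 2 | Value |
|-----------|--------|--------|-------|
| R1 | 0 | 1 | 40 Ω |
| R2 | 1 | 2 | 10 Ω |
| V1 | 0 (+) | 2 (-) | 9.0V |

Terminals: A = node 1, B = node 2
Find the Thévenin equivalent first; then I_n = V_th/R_th and R_n = R_th.
Step 1 — V_th is the open-circuit voltage V_A - V_B (nothing connected across the terminals).
Nodal analysis, taking node 2 as the 0 V reference.
Source V1 fixes V_0 = 9 V.
KCL at each unknown node (sum of currents leaving = 0; resistances in Ω):
  Node 1: (V_1 - 9)/40 + (V_1 - 0)/10 = 0
Collecting terms: 0.125 × V_1 = 0.225  =>  V_1 = 1.8 V
V_th = V_1 - V_2 = 1.8 - 0 = 1.8 V
Step 2 — R_th: zero the source — replace V1 by a short circuit (node 2 merges into node 0) — and find the resistance seen between A (node 1) and B (node 0).
Reduce the network between node 1 (A) and node 0 (B) by series/parallel combination:
  Rp1 = R1 ‖ R2 (parallel, both between nodes 0 and 1) = 1/(1/40 + 1/10) = 8 Ω
R_th = 8 Ω
I_n = V_th/R_th = 1.8/8 = 0.225 A, and R_n = R_th = 8 Ω

Final answer: I_n = 0.225 A, R_n = 8 Ω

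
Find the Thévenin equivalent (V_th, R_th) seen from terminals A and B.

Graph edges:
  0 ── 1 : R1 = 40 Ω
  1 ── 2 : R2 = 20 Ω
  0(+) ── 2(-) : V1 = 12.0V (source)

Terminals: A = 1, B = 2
Step 1 — V_th is the open-circuit voltage V_A - V_B (nothing connected across the terminals).
Nodal analysis, taking node 2 as the 0 V reference.
Source V1 fixes V_0 = 12 V.
KCL at each unknown node (sum of currents leaving = 0; resistances in Ω):
  Node 1: (V_1 - 12)/40 + (V_1 - 0)/20 = 0
Collecting terms: 0.075 × V_1 = 0.3  =>  V_1 = 4 V
V_th = V_1 - V_2 = 4 - 0 = 4 V
Step 2 — R_th: zero the source — replace V1 by a short circuit (node 2 merges into node 0) — and find the resistance seen between A (node 1) and B (node 0).
Reduce the network between node 1 (A) and node 0 (B) by series/parallel combination:
  Rp1 = R1 ‖ R2 (parallel, both between nodes 0 and 1) = 1/(1/40 + 1/20) = 13.33 Ω
R_th = 13.33 Ω

Final answer: V_th = 4 V, R_th = 13.33 Ω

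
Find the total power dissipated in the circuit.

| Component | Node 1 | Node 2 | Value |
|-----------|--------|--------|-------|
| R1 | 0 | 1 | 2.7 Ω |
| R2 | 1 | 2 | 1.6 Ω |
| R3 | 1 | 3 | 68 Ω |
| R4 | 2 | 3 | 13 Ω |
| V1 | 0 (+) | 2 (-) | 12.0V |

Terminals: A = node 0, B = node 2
Nodal analysis, taking node 2 as the 0 V reference.
Source V1 fixes V_0 = 12 V.
KCL at each unknown node (sum of currents leaving = 0; resistances in Ω):
  Node 1: (V_1 - 12)/2.7 + (V_1 - 0)/1.6 + (V_1 - V_3)/68 = 0
  Node 3: (V_3 - V_1)/68 + (V_3 - 0)/13 = 0
Collecting terms (coefficients in siemens):
  1.01·V_1 - 0.01471·V_3 = 4.444
  0.09163·V_3 - 0.01471·V_1 = 0
Determinant D = (1.01)(0.09163) - (-0.01471)(-0.01471) = 0.09234
V_1 = [(4.444)(0.09163) - (-0.01471)(0)]/D = 4.41 V
V_3 = [(1.01)(0) - (4.444)(-0.01471)]/D = 0.7078 V
Power in each resistor, P = (ΔV)²/R:
  P_R1 = (12 - 4.41)²/2.7 = 21.33 W
  P_R2 = (4.41 - 0)²/1.6 = 12.16 W
  P_R3 = (4.41 - 0.7078)²/68 = 0.2016 W
  P_R4 = (0 - 0.7078)²/13 = 0.03854 W
P_total = P_R1 + P_R2 + P_R3 + P_R4 = 33.73 W

Final answer: 33.73 W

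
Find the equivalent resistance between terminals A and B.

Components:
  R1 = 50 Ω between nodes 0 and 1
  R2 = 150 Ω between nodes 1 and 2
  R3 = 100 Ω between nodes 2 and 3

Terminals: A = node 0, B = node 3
Reduce the network between node 0 (A) and node 3 (B) by series/parallel combination:
  Rs1 = R1 + R2 (series, joined only at node 1) = 50 + 150 = 200 Ω
  Rs2 = R3 + Rs1 (series, joined only at node 2) = 100 + 200 = 300 Ω
R_eq = 300 Ω

Final answer: 300 Ω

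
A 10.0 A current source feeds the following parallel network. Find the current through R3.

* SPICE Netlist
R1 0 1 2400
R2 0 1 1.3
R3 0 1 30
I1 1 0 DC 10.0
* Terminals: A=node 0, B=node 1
All resistors sit directly between nodes 0 and 1, so they are in parallel and share one voltage V; the full source current 10 A splits among them.
1/R_par = 1/2400 + 1/1.3 + 1/30 = 0.803 S  =>  R_par = 1.245 Ω
V = I × R_par = 10 × 1.245 = 12.45 V
I_R3 = V/R3 = 12.45/30 = 0.4151 A

Final answer: 0.4151 A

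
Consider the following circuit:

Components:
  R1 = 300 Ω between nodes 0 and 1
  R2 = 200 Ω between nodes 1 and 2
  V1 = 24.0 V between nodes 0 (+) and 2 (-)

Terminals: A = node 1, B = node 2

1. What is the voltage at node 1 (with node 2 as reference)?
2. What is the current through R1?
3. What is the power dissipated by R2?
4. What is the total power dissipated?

Nodal analysis, taking node 2 as the 0 V reference.
Source V1 fixes V_0 = 24 V.
KCL at each unknown node (sum of currents leaving = 0; resistances in Ω):
  Node 1: (V_1 - 24)/300 + (V_1 - 0)/200 = 0
Collecting terms: 0.008333 × V_1 = 0.08  =>  V_1 = 9.6 V
Part 1:
  Read off the nodal solution: V_1 = 9.6 V
Part 2:
  I_R1 = (V_0 - V_1)/R1 = (24 - 9.6)/300 = 0.048 A
  Magnitude: I_R1 = 0.048 A
Part 3:
  I_R2 = (V_1 - V_2)/R2 = (9.6 - 0)/200 = 0.048 A
  P_R2 = I_R2² × R2 = (0.048)² × 200 = 0.4608 W
Part 4:
  Power in each resistor, P = (ΔV)²/R:
    P_R1 = (24 - 9.6)²/300 = 0.6912 W
    P_R2 = (9.6 - 0)²/200 = 0.4608 W
  P_total = P_R1 + P_R2 = 1.152 W

Final answers:
1. V_1 = 9.6 V
2. I_R1 = 0.048 A
3. P_R2 = 0.4608 W
4. P_total = 1.152 W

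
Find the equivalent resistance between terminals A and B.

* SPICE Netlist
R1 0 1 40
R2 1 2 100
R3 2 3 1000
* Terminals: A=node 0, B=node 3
Reduce the network between node 0 (A) and node 3 (B) by series/parallel combination:
  Rs1 = R1 + R2 (series, joined only at node 1) = 40 + 100 = 140 Ω
  Rs2 = R3 + Rs1 (series, joined only at node 2) = 1000 + 140 = 1140 Ω
R_eq = 1.14 kΩ

Final answer: 1.14 kΩ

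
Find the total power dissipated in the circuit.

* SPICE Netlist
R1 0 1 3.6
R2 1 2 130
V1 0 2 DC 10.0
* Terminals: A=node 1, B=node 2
Nodal analysis, taking node 2 as the 0 V reference.
Source V1 fixes V_0 = 10 V.
KCL at each unknown node (sum of currents leaving = 0; resistances in Ω):
  Node 1: (V_1 - 10)/3.6 + (V_1 - 0)/130 = 0
Collecting terms: 0.2855 × V_1 = 2.778  =>  V_1 = 9.731 V
Power in each resistor, P = (ΔV)²/R:
  P_R1 = (10 - 9.731)²/3.6 = 0.02017 W
  P_R2 = (9.731 - 0)²/130 = 0.7283 W
P_total = P_R1 + P_R2 = 0.7485 W

Final answer: 0.7485 W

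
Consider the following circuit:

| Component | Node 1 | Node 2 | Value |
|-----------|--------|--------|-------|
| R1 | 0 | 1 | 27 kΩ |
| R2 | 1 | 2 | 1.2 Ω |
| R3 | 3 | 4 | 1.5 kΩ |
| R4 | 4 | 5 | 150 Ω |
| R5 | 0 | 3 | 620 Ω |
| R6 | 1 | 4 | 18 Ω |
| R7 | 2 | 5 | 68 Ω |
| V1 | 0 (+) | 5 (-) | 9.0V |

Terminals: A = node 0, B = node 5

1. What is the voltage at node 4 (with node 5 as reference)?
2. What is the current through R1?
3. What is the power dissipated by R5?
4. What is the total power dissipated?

Nodal analysis, taking node 5 as the 0 V reference.
Source V1 fixes V_0 = 9 V.
KCL at each unknown node (sum of currents leaving = 0; resistances in Ω):
  Node 1: (V_1 - 9)/27000 + (V_1 - V_2)/1.2 + (V_1 - V_4)/18 = 0
  Node 2: (V_2 - V_1)/1.2 + (V_2 - 0)/68 = 0
  Node 3: (V_3 - V_4)/1500 + (V_3 - 9)/620 = 0
  Node 4: (V_4 - V_3)/1500 + (V_4 - 0)/150 + (V_4 - V_1)/18 = 0
Collecting terms (coefficients in siemens):
  0.8889·V_1 - 0.8333·V_2 - 0.05556·V_4 = 0.0003333
  0.848·V_2 - 0.8333·V_1 = 0
  0.00228·V_3 - 0.0006667·V_4 = 0.01452
  0.06289·V_4 - 0.05556·V_1 - 0.0006667·V_3 = 0
Solving these 4 simultaneous equations (Gaussian elimination) gives:
  V_1 = 0.1968 V, V_2 = 0.1933 V, V_3 = 6.439 V, V_4 = 0.2421 V
Part 1:
  Read off the nodal solution: V_4 = 0.2421 V
Part 2:
  I_R1 = (V_0 - V_1)/R1 = (9 - 0.1968)/27000 = 0.000326 A
  Magnitude: I_R1 = 0.000326 A
Part 3:
  I_R5 = (V_0 - V_3)/R5 = (9 - 6.439)/620 = 0.004131 A
  P_R5 = I_R5² × R5 = (0.004131)² × 620 = 0.01058 W
Part 4:
  Power in each resistor, P = (ΔV)²/R:
    P_R1 = (9 - 0.1968)²/27000 = 0.00287 W
    P_R2 = (0.1968 - 0.1933)²/1.2 = 0.000009702 W
    P_R3 = (6.439 - 0.2421)²/1500 = 0.0256 W
    P_R4 = (0.2421 - 0)²/150 = 0.0003907 W
    P_R5 = (9 - 6.439)²/620 = 0.01058 W
    P_R6 = (0.1968 - 0.2421)²/18 = 0.0001141 W
    P_R7 = (0.1933 - 0)²/68 = 0.0005498 W
  P_total = P_R1 + P_R2 + P_R3 + P_R4 + P_R5 + P_R6 + P_R7 = 0.04011 W

Final answers:
1. V_4 = 0.2421 V
2. I_R1 = 0.000326 A
3. P_R5 = 0.01058 W
4. P_total = 0.04011 W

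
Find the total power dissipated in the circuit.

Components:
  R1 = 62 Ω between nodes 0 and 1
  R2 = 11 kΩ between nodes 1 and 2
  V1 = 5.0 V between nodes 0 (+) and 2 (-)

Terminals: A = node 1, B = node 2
Nodal analysis, taking node 2 as the 0 V reference.
Source V1 fixes V_0 = 5 V.
KCL at each unknown node (sum of currents leaving = 0; resistances in Ω):
  Node 1: (V_1 - 5)/62 + (V_1 - 0)/11000 = 0
Collecting terms: 0.01622 × V_1 = 0.08065  =>  V_1 = 4.972 V
Power in each resistor, P = (ΔV)²/R:
  P_R1 = (5 - 4.972)²/62 = 0.00001267 W
  P_R2 = (4.972 - 0)²/11000 = 0.002247 W
P_total = P_R1 + P_R2 = 0.00226 W

Final answer: 0.00226 W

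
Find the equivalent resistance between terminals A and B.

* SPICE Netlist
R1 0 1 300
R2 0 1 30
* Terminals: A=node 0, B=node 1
Reduce the network between node 0 (A) and node 1 (B) by series/parallel combination:
  Rp1 = R1 ‖ R2 (parallel, both between nodes 0 and 1) = 1/(1/300 + 1/30) = 27.27 Ω
R_eq = 27.27 Ω

Final answer: 27.27 Ω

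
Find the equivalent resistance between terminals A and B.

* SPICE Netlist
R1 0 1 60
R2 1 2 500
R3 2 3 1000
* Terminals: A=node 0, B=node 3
Reduce the network between node 0 (A) and node 3 (B) by series/parallel combination:
  Rs1 = R1 + R2 (series, joined only at node 1) = 60 + 500 = 560 Ω
  Rs2 = R3 + Rs1 (series, joined only at node 2) = 1000 + 560 = 1560 Ω
R_eq = 1.56 kΩ

Final answer: 1.56 kΩ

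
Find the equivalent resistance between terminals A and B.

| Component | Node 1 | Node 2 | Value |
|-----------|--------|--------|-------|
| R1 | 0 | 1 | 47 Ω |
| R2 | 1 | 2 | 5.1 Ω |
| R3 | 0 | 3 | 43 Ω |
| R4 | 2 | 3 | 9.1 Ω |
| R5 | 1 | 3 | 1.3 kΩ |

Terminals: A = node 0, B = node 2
The network is not a plain series/parallel combination. Inject a 1 A test current into terminal A (node 0) and return it from terminal B (node 2); then R_eq = V_A / (1 A).
Nodal analysis, taking node 2 as the 0 V reference.
Current source I_test pushes 1 A into node 0 and draws it out of node 2.
KCL at each unknown node (sum of currents leaving = 0; resistances in Ω):
  Node 0: (V_0 - V_1)/47 + (V_0 - V_3)/43 - 1 = 0
  Node 1: (V_1 - V_0)/47 + (V_1 - 0)/5.1 + (V_1 - V_3)/1300 = 0
  Node 3: (V_3 - V_0)/43 + (V_3 - V_1)/1300 + (V_3 - 0)/9.1 = 0
Collecting terms (coefficients in siemens):
  0.04453·V_0 - 0.02128·V_1 - 0.02326·V_3 = 1
  0.2181·V_1 - 0.02128·V_0 - 0.0007692·V_3 = 0
  0.1339·V_3 - 0.02326·V_0 - 0.0007692·V_1 = 0
Solving these 3 simultaneous equations (Gaussian elimination) gives:
  V_0 = 26.05 V, V_1 = 2.557 V, V_3 = 4.538 V
R_eq = V_0 / 1 A = 26.05 Ω

Final answer: 26.05 Ω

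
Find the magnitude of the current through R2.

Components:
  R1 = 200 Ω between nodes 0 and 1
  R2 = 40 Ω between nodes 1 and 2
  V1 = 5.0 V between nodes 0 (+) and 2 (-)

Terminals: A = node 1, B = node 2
Nodal analysis, taking node 2 as the 0 V reference.
Source V1 fixes V_0 = 5 V.
KCL at each unknown node (sum of currents leaving = 0; resistances in Ω):
  Node 1: (V_1 - 5)/200 + (V_1 - 0)/40 = 0
Collecting terms: 0.03 × V_1 = 0.025  =>  V_1 = 0.8333 V
I_R2 = (V_1 - V_2)/R2 = (0.8333 - 0)/40 = 0.02083 A
|I_R2| = 0.02083 A

Final answer: |I_R2| = 0.02083 A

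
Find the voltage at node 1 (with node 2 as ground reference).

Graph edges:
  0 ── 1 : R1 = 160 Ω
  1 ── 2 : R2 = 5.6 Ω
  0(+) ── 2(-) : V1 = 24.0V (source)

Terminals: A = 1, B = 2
Nodal analysis, taking node 2 as the 0 V reference.
Source V1 fixes V_0 = 24 V.
KCL at each unknown node (sum of currents leaving = 0; resistances in Ω):
  Node 1: (V_1 - 24)/160 + (V_1 - 0)/5.6 = 0
Collecting terms: 0.1848 × V_1 = 0.15  =>  V_1 = 0.8116 V
The requested potential is V_1 = 0.8116 V.

Final answer: V_1 = 0.8116 V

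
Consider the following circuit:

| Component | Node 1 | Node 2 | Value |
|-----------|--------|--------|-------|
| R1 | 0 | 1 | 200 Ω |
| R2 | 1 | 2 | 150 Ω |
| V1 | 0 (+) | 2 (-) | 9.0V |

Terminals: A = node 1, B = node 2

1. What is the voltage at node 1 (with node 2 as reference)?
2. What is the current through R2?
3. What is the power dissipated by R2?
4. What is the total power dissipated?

Nodal analysis, taking node 2 as the 0 V reference.
Source V1 fixes V_0 = 9 V.
KCL at each unknown node (sum of currents leaving = 0; resistances in Ω):
  Node 1: (V_1 - 9)/200 + (V_1 - 0)/150 = 0
Collecting terms: 0.01167 × V_1 = 0.045  =>  V_1 = 3.857 V
Part 1:
  Read off the nodal solution: V_1 = 3.857 V
Part 2:
  I_R2 = (V_1 - V_2)/R2 = (3.857 - 0)/150 = 0.02571 A
  Magnitude: I_R2 = 0.02571 A
Part 3:
  I_R2 = (V_1 - V_2)/R2 = (3.857 - 0)/150 = 0.02571 A
  P_R2 = I_R2² × R2 = (0.02571)² × 150 = 0.09918 W
Part 4:
  Power in each resistor, P = (ΔV)²/R:
    P_R1 = (9 - 3.857)²/200 = 0.1322 W
    P_R2 = (3.857 - 0)²/150 = 0.09918 W
  P_total = P_R1 + P_R2 = 0.2314 W

Final answers:
1. V_1 = 3.857 V
2. I_R2 = 0.02571 A
3. P_R2 = 0.09918 W
4. P_total = 0.2314 W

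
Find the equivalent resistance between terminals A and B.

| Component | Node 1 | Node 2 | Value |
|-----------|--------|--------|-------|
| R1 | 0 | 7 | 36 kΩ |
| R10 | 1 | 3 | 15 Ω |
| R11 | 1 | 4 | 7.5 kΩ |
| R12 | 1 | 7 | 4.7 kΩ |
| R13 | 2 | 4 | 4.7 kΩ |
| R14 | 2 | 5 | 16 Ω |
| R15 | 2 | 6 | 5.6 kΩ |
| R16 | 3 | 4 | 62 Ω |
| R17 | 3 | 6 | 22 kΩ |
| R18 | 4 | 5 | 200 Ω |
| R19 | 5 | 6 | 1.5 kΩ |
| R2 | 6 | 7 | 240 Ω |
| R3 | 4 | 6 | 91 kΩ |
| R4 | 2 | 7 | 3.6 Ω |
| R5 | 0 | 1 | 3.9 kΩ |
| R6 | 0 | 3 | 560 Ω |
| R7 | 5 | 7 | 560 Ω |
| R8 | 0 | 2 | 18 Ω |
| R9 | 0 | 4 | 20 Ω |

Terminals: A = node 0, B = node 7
The network is not a plain series/parallel combination. Inject a 1 A test current into terminal A (node 0) and return it from terminal B (node 7); then R_eq = V_A / (1 A).
Nodal analysis, taking node 7 as the 0 V reference.
Current source I_test pushes 1 A into node 0 and draws it out of node 7.
KCL at each unknown node (sum of currents leaving = 0; resistances in Ω):
  Node 0: (V_0 - 0)/36000 + (V_0 - V_1)/3900 + (V_0 - V_3)/560 + (V_0 - V_2)/18 + (V_0 - V_4)/20 - 1 = 0
  Node 1: (V_1 - V_0)/3900 + (V_1 - V_3)/15 + (V_1 - V_4)/7500 + (V_1 - 0)/4700 = 0
  Node 2: (V_2 - V_0)/18 + (V_2 - 0)/3.6 + (V_2 - V_4)/4700 + (V_2 - V_5)/16 + (V_2 - V_6)/5600 = 0
  Node 3: (V_3 - V_0)/560 + (V_3 - V_1)/15 + (V_3 - V_4)/62 + (V_3 - V_6)/22000 = 0
  Node 4: (V_4 - V_0)/20 + (V_4 - V_1)/7500 + (V_4 - V_2)/4700 + (V_4 - V_3)/62 + (V_4 - V_6)/91000 + (V_4 - V_5)/200 = 0
  Node 5: (V_5 - V_2)/16 + (V_5 - V_4)/200 + (V_5 - 0)/560 + (V_5 - V_6)/1500 = 0
  Node 6: (V_6 - V_2)/5600 + (V_6 - V_3)/22000 + (V_6 - V_4)/91000 + (V_6 - V_5)/1500 + (V_6 - 0)/240 = 0
Collecting terms (coefficients in siemens):
  0.1076·V_0 - 0.0002564·V_1 - 0.05556·V_2 - 0.001786·V_3 - 0.05·V_4 = 1
  0.06727·V_1 - 0.0002564·V_0 - 0.06667·V_3 - 0.0001333·V_4 = 0
  0.3962·V_2 - 0.05556·V_0 - 0.0002128·V_4 - 0.0625·V_5 - 0.0001786·V_6 = 0
  0.08463·V_3 - 0.001786·V_0 - 0.06667·V_1 - 0.01613·V_4 - 0.00004545·V_6 = 0
  0.07149·V_4 - 0.05·V_0 - 0.0001333·V_1 - 0.0002128·V_2 - 0.01613·V_3 - 0.005·V_5 - 0.00001099·V_6 = 0
  0.06995·V_5 - 0.0625·V_2 - 0.005·V_4 - 0.0006667·V_6 = 0
  0.005068·V_6 - 0.0001786·V_2 - 0.00004545·V_3 - 0.00001099·V_4 - 0.0006667·V_5 = 0
Solving these 7 simultaneous equations (Gaussian elimination) gives:
  V_0 = 20.12 V, V_1 = 18.47 V, V_2 = 3.541 V, V_3 = 18.52 V
  V_4 = 18.61 V, V_5 = 4.503 V, V_6 = 0.9234 V
R_eq = V_0 / 1 A = 20.12 Ω

Final answer: 20.12 Ω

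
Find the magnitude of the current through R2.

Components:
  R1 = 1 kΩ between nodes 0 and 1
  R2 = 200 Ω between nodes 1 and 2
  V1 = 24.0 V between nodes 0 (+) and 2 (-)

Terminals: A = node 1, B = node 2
Nodal analysis, taking node 2 as the 0 V reference.
Source V1 fixes V_0 = 24 V.
KCL at each unknown node (sum of currents leaving = 0; resistances in Ω):
  Node 1: (V_1 - 24)/1000 + (V_1 - 0)/200 = 0
Collecting terms: 0.006 × V_1 = 0.024  =>  V_1 = 4 V
I_R2 = (V_1 - V_2)/R2 = (4 - 0)/200 = 0.02 A
|I_R2| = 0.02 A

Final answer: |I_R2| = 0.02 A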